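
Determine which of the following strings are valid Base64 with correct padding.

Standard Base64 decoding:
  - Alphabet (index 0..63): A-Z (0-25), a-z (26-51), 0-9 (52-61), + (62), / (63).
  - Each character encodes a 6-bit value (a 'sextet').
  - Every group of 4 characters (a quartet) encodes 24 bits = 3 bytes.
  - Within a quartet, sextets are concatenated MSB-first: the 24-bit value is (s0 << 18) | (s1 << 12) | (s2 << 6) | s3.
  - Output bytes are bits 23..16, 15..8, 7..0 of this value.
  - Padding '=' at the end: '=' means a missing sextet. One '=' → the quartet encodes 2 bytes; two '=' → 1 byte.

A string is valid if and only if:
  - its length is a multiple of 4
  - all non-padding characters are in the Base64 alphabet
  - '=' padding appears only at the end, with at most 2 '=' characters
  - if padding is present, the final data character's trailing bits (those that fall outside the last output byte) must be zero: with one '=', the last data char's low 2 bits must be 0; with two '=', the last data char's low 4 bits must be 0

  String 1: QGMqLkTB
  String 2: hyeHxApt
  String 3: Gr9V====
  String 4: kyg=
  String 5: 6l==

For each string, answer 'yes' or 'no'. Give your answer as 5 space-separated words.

Answer: yes yes no yes no

Derivation:
String 1: 'QGMqLkTB' → valid
String 2: 'hyeHxApt' → valid
String 3: 'Gr9V====' → invalid (4 pad chars (max 2))
String 4: 'kyg=' → valid
String 5: '6l==' → invalid (bad trailing bits)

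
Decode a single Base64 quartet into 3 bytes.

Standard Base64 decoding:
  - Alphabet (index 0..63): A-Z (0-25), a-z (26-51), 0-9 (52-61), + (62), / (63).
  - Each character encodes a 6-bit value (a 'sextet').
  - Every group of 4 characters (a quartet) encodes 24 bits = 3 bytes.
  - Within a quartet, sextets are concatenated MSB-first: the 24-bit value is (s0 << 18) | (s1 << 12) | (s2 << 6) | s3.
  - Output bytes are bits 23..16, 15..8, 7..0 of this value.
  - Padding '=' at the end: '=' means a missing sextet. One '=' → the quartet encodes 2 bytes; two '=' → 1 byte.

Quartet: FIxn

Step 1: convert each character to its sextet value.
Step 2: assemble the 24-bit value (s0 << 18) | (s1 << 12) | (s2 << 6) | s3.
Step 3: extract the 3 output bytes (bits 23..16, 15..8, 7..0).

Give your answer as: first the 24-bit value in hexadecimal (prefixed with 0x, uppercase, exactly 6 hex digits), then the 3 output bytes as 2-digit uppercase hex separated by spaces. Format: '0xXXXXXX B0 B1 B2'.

Sextets: F=5, I=8, x=49, n=39
24-bit: (5<<18) | (8<<12) | (49<<6) | 39
      = 0x140000 | 0x008000 | 0x000C40 | 0x000027
      = 0x148C67
Bytes: (v>>16)&0xFF=14, (v>>8)&0xFF=8C, v&0xFF=67

Answer: 0x148C67 14 8C 67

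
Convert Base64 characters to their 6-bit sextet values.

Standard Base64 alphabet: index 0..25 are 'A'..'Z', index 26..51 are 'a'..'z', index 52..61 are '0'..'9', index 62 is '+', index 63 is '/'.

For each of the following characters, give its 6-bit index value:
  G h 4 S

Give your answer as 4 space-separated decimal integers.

'G': A..Z range, ord('G') − ord('A') = 6
'h': a..z range, 26 + ord('h') − ord('a') = 33
'4': 0..9 range, 52 + ord('4') − ord('0') = 56
'S': A..Z range, ord('S') − ord('A') = 18

Answer: 6 33 56 18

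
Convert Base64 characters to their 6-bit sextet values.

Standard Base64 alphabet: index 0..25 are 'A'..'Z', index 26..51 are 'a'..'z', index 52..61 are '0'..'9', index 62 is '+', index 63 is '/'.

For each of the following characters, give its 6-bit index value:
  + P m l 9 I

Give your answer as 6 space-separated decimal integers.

'+': index 62
'P': A..Z range, ord('P') − ord('A') = 15
'm': a..z range, 26 + ord('m') − ord('a') = 38
'l': a..z range, 26 + ord('l') − ord('a') = 37
'9': 0..9 range, 52 + ord('9') − ord('0') = 61
'I': A..Z range, ord('I') − ord('A') = 8

Answer: 62 15 38 37 61 8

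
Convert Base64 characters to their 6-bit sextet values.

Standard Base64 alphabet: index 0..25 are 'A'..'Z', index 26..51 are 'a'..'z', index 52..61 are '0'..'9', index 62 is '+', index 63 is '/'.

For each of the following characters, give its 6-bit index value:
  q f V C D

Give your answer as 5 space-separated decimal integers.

'q': a..z range, 26 + ord('q') − ord('a') = 42
'f': a..z range, 26 + ord('f') − ord('a') = 31
'V': A..Z range, ord('V') − ord('A') = 21
'C': A..Z range, ord('C') − ord('A') = 2
'D': A..Z range, ord('D') − ord('A') = 3

Answer: 42 31 21 2 3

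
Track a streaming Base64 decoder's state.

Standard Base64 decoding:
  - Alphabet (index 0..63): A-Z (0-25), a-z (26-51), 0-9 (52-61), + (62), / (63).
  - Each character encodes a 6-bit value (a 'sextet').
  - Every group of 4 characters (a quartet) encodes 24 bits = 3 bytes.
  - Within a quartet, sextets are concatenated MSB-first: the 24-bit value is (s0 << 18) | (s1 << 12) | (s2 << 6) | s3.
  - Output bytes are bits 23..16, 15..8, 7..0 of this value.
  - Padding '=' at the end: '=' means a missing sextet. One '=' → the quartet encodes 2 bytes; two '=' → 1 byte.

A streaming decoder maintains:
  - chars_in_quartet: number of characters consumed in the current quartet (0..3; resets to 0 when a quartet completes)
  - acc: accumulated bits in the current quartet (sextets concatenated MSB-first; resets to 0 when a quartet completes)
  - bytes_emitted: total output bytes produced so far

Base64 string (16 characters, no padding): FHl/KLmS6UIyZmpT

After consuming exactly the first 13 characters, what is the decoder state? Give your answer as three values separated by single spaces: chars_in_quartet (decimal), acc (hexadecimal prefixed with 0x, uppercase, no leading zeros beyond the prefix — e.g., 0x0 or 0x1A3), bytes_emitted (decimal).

After char 0 ('F'=5): chars_in_quartet=1 acc=0x5 bytes_emitted=0
After char 1 ('H'=7): chars_in_quartet=2 acc=0x147 bytes_emitted=0
After char 2 ('l'=37): chars_in_quartet=3 acc=0x51E5 bytes_emitted=0
After char 3 ('/'=63): chars_in_quartet=4 acc=0x14797F -> emit 14 79 7F, reset; bytes_emitted=3
After char 4 ('K'=10): chars_in_quartet=1 acc=0xA bytes_emitted=3
After char 5 ('L'=11): chars_in_quartet=2 acc=0x28B bytes_emitted=3
After char 6 ('m'=38): chars_in_quartet=3 acc=0xA2E6 bytes_emitted=3
After char 7 ('S'=18): chars_in_quartet=4 acc=0x28B992 -> emit 28 B9 92, reset; bytes_emitted=6
After char 8 ('6'=58): chars_in_quartet=1 acc=0x3A bytes_emitted=6
After char 9 ('U'=20): chars_in_quartet=2 acc=0xE94 bytes_emitted=6
After char 10 ('I'=8): chars_in_quartet=3 acc=0x3A508 bytes_emitted=6
After char 11 ('y'=50): chars_in_quartet=4 acc=0xE94232 -> emit E9 42 32, reset; bytes_emitted=9
After char 12 ('Z'=25): chars_in_quartet=1 acc=0x19 bytes_emitted=9

Answer: 1 0x19 9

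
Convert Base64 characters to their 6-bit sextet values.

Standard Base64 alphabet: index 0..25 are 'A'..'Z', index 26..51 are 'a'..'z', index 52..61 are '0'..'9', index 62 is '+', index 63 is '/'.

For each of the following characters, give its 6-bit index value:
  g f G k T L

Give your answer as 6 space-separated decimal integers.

Answer: 32 31 6 36 19 11

Derivation:
'g': a..z range, 26 + ord('g') − ord('a') = 32
'f': a..z range, 26 + ord('f') − ord('a') = 31
'G': A..Z range, ord('G') − ord('A') = 6
'k': a..z range, 26 + ord('k') − ord('a') = 36
'T': A..Z range, ord('T') − ord('A') = 19
'L': A..Z range, ord('L') − ord('A') = 11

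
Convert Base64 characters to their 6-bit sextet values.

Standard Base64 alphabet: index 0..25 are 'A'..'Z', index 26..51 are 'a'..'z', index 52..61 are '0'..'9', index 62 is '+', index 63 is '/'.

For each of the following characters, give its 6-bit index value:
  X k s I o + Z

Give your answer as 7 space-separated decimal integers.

'X': A..Z range, ord('X') − ord('A') = 23
'k': a..z range, 26 + ord('k') − ord('a') = 36
's': a..z range, 26 + ord('s') − ord('a') = 44
'I': A..Z range, ord('I') − ord('A') = 8
'o': a..z range, 26 + ord('o') − ord('a') = 40
'+': index 62
'Z': A..Z range, ord('Z') − ord('A') = 25

Answer: 23 36 44 8 40 62 25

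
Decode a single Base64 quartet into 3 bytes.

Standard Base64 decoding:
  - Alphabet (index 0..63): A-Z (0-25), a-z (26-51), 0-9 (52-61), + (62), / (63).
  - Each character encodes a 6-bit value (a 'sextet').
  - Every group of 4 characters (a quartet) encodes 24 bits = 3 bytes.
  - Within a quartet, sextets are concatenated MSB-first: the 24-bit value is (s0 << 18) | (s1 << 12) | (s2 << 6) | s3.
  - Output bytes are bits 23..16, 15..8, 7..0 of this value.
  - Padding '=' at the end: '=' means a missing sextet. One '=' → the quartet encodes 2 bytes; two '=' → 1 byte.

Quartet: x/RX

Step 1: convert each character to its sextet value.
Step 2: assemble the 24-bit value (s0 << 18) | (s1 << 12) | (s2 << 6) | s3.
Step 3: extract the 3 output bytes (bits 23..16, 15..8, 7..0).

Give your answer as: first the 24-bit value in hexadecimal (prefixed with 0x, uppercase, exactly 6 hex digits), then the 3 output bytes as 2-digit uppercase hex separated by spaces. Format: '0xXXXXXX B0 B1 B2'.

Answer: 0xC7F457 C7 F4 57

Derivation:
Sextets: x=49, /=63, R=17, X=23
24-bit: (49<<18) | (63<<12) | (17<<6) | 23
      = 0xC40000 | 0x03F000 | 0x000440 | 0x000017
      = 0xC7F457
Bytes: (v>>16)&0xFF=C7, (v>>8)&0xFF=F4, v&0xFF=57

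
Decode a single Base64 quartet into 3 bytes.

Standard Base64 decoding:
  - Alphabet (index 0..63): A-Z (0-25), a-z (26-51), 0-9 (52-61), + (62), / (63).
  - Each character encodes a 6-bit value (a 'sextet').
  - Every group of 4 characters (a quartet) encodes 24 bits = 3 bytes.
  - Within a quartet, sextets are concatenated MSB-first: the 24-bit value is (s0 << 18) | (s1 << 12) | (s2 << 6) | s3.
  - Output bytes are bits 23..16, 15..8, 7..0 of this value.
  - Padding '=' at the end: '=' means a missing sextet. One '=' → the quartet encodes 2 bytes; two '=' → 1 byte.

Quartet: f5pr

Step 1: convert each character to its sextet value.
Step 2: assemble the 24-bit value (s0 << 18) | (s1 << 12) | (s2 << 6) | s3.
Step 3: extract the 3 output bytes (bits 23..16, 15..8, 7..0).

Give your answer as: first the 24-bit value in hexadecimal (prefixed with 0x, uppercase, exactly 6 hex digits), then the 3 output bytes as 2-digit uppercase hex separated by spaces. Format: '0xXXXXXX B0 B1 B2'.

Answer: 0x7F9A6B 7F 9A 6B

Derivation:
Sextets: f=31, 5=57, p=41, r=43
24-bit: (31<<18) | (57<<12) | (41<<6) | 43
      = 0x7C0000 | 0x039000 | 0x000A40 | 0x00002B
      = 0x7F9A6B
Bytes: (v>>16)&0xFF=7F, (v>>8)&0xFF=9A, v&0xFF=6B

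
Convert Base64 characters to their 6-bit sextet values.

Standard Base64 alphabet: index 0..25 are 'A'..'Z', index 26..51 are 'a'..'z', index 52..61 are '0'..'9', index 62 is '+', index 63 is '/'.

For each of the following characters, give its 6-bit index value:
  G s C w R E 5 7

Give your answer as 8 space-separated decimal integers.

'G': A..Z range, ord('G') − ord('A') = 6
's': a..z range, 26 + ord('s') − ord('a') = 44
'C': A..Z range, ord('C') − ord('A') = 2
'w': a..z range, 26 + ord('w') − ord('a') = 48
'R': A..Z range, ord('R') − ord('A') = 17
'E': A..Z range, ord('E') − ord('A') = 4
'5': 0..9 range, 52 + ord('5') − ord('0') = 57
'7': 0..9 range, 52 + ord('7') − ord('0') = 59

Answer: 6 44 2 48 17 4 57 59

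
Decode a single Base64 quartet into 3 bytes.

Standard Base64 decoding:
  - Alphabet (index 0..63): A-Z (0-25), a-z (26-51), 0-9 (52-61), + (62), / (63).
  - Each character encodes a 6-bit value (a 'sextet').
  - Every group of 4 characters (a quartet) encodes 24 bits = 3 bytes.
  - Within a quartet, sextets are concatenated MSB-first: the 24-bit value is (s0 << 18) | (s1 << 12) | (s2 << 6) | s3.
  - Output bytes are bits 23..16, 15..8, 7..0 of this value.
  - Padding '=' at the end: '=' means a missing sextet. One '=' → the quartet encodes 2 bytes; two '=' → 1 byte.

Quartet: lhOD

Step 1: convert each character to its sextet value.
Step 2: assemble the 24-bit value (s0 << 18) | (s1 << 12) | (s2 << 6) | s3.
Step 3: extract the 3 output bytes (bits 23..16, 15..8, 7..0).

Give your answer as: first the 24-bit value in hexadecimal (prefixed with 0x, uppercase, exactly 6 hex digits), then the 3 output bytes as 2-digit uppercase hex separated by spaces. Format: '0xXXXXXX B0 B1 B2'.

Answer: 0x961383 96 13 83

Derivation:
Sextets: l=37, h=33, O=14, D=3
24-bit: (37<<18) | (33<<12) | (14<<6) | 3
      = 0x940000 | 0x021000 | 0x000380 | 0x000003
      = 0x961383
Bytes: (v>>16)&0xFF=96, (v>>8)&0xFF=13, v&0xFF=83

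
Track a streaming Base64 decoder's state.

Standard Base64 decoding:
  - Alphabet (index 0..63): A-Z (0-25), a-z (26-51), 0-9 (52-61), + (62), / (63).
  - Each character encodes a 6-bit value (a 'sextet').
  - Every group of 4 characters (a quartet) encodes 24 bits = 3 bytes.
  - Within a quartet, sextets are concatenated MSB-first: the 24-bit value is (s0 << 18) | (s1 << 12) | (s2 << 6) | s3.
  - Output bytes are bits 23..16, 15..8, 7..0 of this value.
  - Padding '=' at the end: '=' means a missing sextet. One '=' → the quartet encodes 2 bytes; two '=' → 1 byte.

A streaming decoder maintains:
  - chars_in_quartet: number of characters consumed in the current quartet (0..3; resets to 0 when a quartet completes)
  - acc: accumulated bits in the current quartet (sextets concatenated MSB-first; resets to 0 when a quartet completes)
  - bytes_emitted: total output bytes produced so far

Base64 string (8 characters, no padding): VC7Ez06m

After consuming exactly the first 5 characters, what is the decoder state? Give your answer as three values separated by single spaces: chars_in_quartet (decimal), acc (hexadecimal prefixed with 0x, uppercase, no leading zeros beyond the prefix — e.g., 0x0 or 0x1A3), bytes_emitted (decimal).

Answer: 1 0x33 3

Derivation:
After char 0 ('V'=21): chars_in_quartet=1 acc=0x15 bytes_emitted=0
After char 1 ('C'=2): chars_in_quartet=2 acc=0x542 bytes_emitted=0
After char 2 ('7'=59): chars_in_quartet=3 acc=0x150BB bytes_emitted=0
After char 3 ('E'=4): chars_in_quartet=4 acc=0x542EC4 -> emit 54 2E C4, reset; bytes_emitted=3
After char 4 ('z'=51): chars_in_quartet=1 acc=0x33 bytes_emitted=3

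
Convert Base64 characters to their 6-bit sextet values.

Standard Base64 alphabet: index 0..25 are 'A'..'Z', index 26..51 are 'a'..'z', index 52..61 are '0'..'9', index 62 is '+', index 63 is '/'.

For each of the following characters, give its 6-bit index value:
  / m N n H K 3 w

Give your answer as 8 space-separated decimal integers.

'/': index 63
'm': a..z range, 26 + ord('m') − ord('a') = 38
'N': A..Z range, ord('N') − ord('A') = 13
'n': a..z range, 26 + ord('n') − ord('a') = 39
'H': A..Z range, ord('H') − ord('A') = 7
'K': A..Z range, ord('K') − ord('A') = 10
'3': 0..9 range, 52 + ord('3') − ord('0') = 55
'w': a..z range, 26 + ord('w') − ord('a') = 48

Answer: 63 38 13 39 7 10 55 48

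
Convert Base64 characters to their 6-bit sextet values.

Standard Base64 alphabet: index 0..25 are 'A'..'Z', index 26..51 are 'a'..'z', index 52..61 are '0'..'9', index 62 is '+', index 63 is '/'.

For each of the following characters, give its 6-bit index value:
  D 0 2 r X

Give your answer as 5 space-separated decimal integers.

'D': A..Z range, ord('D') − ord('A') = 3
'0': 0..9 range, 52 + ord('0') − ord('0') = 52
'2': 0..9 range, 52 + ord('2') − ord('0') = 54
'r': a..z range, 26 + ord('r') − ord('a') = 43
'X': A..Z range, ord('X') − ord('A') = 23

Answer: 3 52 54 43 23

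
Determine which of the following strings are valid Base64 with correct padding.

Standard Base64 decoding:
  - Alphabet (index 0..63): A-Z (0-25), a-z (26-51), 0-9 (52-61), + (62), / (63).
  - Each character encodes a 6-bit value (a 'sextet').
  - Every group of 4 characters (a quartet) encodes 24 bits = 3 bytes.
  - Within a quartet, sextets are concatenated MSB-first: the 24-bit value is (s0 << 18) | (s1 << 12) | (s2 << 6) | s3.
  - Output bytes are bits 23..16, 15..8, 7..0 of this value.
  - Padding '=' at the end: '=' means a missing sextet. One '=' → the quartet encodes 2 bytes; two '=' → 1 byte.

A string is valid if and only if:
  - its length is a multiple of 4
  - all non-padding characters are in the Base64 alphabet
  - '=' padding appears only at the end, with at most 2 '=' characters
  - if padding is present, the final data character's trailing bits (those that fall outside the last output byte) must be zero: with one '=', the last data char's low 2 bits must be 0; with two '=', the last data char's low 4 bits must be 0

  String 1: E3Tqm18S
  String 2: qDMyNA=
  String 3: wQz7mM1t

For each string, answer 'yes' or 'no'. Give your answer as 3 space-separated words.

String 1: 'E3Tqm18S' → valid
String 2: 'qDMyNA=' → invalid (len=7 not mult of 4)
String 3: 'wQz7mM1t' → valid

Answer: yes no yes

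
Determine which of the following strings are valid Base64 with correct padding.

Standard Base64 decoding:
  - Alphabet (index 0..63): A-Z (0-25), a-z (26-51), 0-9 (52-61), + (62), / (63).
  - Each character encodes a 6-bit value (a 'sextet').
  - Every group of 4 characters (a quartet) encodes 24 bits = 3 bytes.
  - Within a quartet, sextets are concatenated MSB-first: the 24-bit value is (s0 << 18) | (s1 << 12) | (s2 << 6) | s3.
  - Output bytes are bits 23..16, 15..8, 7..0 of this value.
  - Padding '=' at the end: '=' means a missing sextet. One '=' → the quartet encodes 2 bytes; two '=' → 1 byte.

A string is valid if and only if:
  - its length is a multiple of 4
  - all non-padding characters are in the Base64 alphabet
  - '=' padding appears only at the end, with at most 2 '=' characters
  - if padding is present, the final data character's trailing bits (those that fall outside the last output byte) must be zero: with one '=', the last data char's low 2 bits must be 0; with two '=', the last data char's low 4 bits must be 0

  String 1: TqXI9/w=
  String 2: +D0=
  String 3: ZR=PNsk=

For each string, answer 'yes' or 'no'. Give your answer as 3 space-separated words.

String 1: 'TqXI9/w=' → valid
String 2: '+D0=' → valid
String 3: 'ZR=PNsk=' → invalid (bad char(s): ['=']; '=' in middle)

Answer: yes yes no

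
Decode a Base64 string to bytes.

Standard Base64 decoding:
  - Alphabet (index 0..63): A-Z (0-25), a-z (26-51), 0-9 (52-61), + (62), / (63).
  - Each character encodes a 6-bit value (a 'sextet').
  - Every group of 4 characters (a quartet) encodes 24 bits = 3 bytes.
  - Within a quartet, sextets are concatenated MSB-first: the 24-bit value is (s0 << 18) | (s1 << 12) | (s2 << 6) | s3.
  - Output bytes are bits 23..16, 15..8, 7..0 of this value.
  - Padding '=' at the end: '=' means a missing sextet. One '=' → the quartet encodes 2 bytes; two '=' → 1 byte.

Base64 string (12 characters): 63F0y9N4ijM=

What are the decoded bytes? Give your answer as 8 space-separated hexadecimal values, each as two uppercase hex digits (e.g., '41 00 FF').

After char 0 ('6'=58): chars_in_quartet=1 acc=0x3A bytes_emitted=0
After char 1 ('3'=55): chars_in_quartet=2 acc=0xEB7 bytes_emitted=0
After char 2 ('F'=5): chars_in_quartet=3 acc=0x3ADC5 bytes_emitted=0
After char 3 ('0'=52): chars_in_quartet=4 acc=0xEB7174 -> emit EB 71 74, reset; bytes_emitted=3
After char 4 ('y'=50): chars_in_quartet=1 acc=0x32 bytes_emitted=3
After char 5 ('9'=61): chars_in_quartet=2 acc=0xCBD bytes_emitted=3
After char 6 ('N'=13): chars_in_quartet=3 acc=0x32F4D bytes_emitted=3
After char 7 ('4'=56): chars_in_quartet=4 acc=0xCBD378 -> emit CB D3 78, reset; bytes_emitted=6
After char 8 ('i'=34): chars_in_quartet=1 acc=0x22 bytes_emitted=6
After char 9 ('j'=35): chars_in_quartet=2 acc=0x8A3 bytes_emitted=6
After char 10 ('M'=12): chars_in_quartet=3 acc=0x228CC bytes_emitted=6
Padding '=': partial quartet acc=0x228CC -> emit 8A 33; bytes_emitted=8

Answer: EB 71 74 CB D3 78 8A 33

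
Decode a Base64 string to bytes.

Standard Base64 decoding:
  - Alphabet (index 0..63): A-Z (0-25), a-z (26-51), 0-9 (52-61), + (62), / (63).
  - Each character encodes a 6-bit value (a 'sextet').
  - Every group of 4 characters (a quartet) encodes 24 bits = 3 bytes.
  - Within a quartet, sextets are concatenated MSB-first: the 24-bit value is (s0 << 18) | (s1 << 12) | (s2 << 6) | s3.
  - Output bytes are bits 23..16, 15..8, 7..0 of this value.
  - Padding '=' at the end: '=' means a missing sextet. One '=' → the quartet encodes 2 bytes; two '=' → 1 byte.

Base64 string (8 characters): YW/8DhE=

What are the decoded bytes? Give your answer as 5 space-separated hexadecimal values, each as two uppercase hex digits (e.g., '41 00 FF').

After char 0 ('Y'=24): chars_in_quartet=1 acc=0x18 bytes_emitted=0
After char 1 ('W'=22): chars_in_quartet=2 acc=0x616 bytes_emitted=0
After char 2 ('/'=63): chars_in_quartet=3 acc=0x185BF bytes_emitted=0
After char 3 ('8'=60): chars_in_quartet=4 acc=0x616FFC -> emit 61 6F FC, reset; bytes_emitted=3
After char 4 ('D'=3): chars_in_quartet=1 acc=0x3 bytes_emitted=3
After char 5 ('h'=33): chars_in_quartet=2 acc=0xE1 bytes_emitted=3
After char 6 ('E'=4): chars_in_quartet=3 acc=0x3844 bytes_emitted=3
Padding '=': partial quartet acc=0x3844 -> emit 0E 11; bytes_emitted=5

Answer: 61 6F FC 0E 11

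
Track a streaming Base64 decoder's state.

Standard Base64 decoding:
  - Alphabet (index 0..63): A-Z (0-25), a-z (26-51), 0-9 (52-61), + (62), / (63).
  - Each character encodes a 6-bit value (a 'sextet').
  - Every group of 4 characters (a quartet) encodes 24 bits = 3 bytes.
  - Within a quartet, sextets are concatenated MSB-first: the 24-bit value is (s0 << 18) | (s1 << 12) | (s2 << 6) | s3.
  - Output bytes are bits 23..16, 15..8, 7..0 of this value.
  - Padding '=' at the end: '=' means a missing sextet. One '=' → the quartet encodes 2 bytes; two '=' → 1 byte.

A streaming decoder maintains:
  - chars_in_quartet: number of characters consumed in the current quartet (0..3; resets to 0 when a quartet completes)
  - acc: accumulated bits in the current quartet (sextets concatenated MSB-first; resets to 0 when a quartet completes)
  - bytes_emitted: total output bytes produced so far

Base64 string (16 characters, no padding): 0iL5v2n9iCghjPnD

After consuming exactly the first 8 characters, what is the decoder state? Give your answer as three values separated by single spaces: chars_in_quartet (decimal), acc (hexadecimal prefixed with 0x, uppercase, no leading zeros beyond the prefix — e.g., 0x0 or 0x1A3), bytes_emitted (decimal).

Answer: 0 0x0 6

Derivation:
After char 0 ('0'=52): chars_in_quartet=1 acc=0x34 bytes_emitted=0
After char 1 ('i'=34): chars_in_quartet=2 acc=0xD22 bytes_emitted=0
After char 2 ('L'=11): chars_in_quartet=3 acc=0x3488B bytes_emitted=0
After char 3 ('5'=57): chars_in_quartet=4 acc=0xD222F9 -> emit D2 22 F9, reset; bytes_emitted=3
After char 4 ('v'=47): chars_in_quartet=1 acc=0x2F bytes_emitted=3
After char 5 ('2'=54): chars_in_quartet=2 acc=0xBF6 bytes_emitted=3
After char 6 ('n'=39): chars_in_quartet=3 acc=0x2FDA7 bytes_emitted=3
After char 7 ('9'=61): chars_in_quartet=4 acc=0xBF69FD -> emit BF 69 FD, reset; bytes_emitted=6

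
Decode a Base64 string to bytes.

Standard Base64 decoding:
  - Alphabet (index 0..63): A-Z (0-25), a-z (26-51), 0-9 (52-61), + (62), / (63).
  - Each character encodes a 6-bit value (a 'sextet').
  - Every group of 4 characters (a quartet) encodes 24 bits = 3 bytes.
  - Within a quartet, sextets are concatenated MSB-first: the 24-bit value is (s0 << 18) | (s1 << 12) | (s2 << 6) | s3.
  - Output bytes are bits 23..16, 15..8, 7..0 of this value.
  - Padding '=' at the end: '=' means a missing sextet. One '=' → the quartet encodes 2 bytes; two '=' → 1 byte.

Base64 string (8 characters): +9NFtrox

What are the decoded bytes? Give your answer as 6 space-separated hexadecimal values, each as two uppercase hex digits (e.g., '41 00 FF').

After char 0 ('+'=62): chars_in_quartet=1 acc=0x3E bytes_emitted=0
After char 1 ('9'=61): chars_in_quartet=2 acc=0xFBD bytes_emitted=0
After char 2 ('N'=13): chars_in_quartet=3 acc=0x3EF4D bytes_emitted=0
After char 3 ('F'=5): chars_in_quartet=4 acc=0xFBD345 -> emit FB D3 45, reset; bytes_emitted=3
After char 4 ('t'=45): chars_in_quartet=1 acc=0x2D bytes_emitted=3
After char 5 ('r'=43): chars_in_quartet=2 acc=0xB6B bytes_emitted=3
After char 6 ('o'=40): chars_in_quartet=3 acc=0x2DAE8 bytes_emitted=3
After char 7 ('x'=49): chars_in_quartet=4 acc=0xB6BA31 -> emit B6 BA 31, reset; bytes_emitted=6

Answer: FB D3 45 B6 BA 31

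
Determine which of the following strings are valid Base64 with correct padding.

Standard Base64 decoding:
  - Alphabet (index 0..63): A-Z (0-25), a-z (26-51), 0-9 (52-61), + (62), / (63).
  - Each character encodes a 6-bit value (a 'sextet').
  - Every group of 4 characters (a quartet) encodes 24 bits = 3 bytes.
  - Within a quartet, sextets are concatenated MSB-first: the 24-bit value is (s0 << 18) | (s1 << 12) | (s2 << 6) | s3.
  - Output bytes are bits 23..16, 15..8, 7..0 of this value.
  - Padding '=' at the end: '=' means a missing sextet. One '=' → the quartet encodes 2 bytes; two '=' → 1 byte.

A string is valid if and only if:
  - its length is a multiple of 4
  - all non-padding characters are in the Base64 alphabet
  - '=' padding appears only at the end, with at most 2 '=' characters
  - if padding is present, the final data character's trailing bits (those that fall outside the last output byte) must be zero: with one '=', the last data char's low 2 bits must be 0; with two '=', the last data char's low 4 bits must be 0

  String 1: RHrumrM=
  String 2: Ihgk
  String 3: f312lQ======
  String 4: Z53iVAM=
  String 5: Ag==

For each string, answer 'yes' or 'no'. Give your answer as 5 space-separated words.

Answer: yes yes no yes yes

Derivation:
String 1: 'RHrumrM=' → valid
String 2: 'Ihgk' → valid
String 3: 'f312lQ======' → invalid (6 pad chars (max 2))
String 4: 'Z53iVAM=' → valid
String 5: 'Ag==' → valid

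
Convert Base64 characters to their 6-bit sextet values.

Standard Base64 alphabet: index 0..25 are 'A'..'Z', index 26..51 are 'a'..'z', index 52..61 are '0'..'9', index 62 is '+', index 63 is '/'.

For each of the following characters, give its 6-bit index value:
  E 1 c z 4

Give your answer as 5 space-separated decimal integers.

Answer: 4 53 28 51 56

Derivation:
'E': A..Z range, ord('E') − ord('A') = 4
'1': 0..9 range, 52 + ord('1') − ord('0') = 53
'c': a..z range, 26 + ord('c') − ord('a') = 28
'z': a..z range, 26 + ord('z') − ord('a') = 51
'4': 0..9 range, 52 + ord('4') − ord('0') = 56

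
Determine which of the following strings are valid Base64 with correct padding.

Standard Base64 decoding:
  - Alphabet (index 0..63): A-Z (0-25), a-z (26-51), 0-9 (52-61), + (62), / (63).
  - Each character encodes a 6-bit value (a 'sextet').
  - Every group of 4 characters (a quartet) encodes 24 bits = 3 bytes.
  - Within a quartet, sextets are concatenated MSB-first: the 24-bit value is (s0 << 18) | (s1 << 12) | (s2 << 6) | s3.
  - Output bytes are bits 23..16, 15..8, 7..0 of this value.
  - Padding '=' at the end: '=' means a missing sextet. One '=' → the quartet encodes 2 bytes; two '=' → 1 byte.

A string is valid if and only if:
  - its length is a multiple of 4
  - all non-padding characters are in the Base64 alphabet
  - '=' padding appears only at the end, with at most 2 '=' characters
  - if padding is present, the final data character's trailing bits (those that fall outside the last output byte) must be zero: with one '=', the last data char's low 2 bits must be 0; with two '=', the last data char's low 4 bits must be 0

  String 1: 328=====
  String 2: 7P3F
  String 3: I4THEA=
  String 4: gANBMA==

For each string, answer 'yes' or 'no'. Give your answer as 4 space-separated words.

Answer: no yes no yes

Derivation:
String 1: '328=====' → invalid (5 pad chars (max 2))
String 2: '7P3F' → valid
String 3: 'I4THEA=' → invalid (len=7 not mult of 4)
String 4: 'gANBMA==' → valid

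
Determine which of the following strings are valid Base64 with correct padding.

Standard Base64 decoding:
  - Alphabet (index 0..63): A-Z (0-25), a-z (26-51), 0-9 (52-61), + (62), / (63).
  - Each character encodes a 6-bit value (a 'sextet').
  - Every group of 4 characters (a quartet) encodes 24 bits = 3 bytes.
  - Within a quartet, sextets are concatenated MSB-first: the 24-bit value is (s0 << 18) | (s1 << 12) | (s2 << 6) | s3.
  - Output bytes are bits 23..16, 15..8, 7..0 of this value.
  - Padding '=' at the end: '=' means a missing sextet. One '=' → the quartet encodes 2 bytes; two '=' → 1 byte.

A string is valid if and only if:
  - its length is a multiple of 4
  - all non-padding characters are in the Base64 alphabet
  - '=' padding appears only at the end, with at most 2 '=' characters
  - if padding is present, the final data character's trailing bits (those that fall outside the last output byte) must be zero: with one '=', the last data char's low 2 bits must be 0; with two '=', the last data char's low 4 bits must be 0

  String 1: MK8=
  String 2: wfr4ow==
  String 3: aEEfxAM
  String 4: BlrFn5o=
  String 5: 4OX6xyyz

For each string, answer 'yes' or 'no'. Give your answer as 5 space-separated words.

String 1: 'MK8=' → valid
String 2: 'wfr4ow==' → valid
String 3: 'aEEfxAM' → invalid (len=7 not mult of 4)
String 4: 'BlrFn5o=' → valid
String 5: '4OX6xyyz' → valid

Answer: yes yes no yes yes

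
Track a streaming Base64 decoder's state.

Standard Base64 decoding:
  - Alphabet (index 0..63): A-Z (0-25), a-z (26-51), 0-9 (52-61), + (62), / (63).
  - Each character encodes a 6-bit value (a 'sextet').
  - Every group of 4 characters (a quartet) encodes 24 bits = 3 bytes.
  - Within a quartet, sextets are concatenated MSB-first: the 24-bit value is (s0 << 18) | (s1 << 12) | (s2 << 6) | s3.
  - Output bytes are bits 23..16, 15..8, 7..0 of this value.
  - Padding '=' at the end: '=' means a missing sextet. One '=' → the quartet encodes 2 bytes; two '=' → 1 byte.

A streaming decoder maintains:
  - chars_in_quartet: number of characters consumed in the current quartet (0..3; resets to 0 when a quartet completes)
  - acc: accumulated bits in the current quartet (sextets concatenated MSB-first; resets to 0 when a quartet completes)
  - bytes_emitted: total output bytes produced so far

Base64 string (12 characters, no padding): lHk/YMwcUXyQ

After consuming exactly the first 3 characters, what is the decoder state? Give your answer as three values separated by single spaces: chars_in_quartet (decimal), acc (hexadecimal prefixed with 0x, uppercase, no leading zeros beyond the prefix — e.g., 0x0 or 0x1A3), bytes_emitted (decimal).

Answer: 3 0x251E4 0

Derivation:
After char 0 ('l'=37): chars_in_quartet=1 acc=0x25 bytes_emitted=0
After char 1 ('H'=7): chars_in_quartet=2 acc=0x947 bytes_emitted=0
After char 2 ('k'=36): chars_in_quartet=3 acc=0x251E4 bytes_emitted=0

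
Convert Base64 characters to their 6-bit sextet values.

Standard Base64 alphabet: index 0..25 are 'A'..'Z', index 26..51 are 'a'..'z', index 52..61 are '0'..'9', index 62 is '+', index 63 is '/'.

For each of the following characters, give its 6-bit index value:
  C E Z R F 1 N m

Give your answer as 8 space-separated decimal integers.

'C': A..Z range, ord('C') − ord('A') = 2
'E': A..Z range, ord('E') − ord('A') = 4
'Z': A..Z range, ord('Z') − ord('A') = 25
'R': A..Z range, ord('R') − ord('A') = 17
'F': A..Z range, ord('F') − ord('A') = 5
'1': 0..9 range, 52 + ord('1') − ord('0') = 53
'N': A..Z range, ord('N') − ord('A') = 13
'm': a..z range, 26 + ord('m') − ord('a') = 38

Answer: 2 4 25 17 5 53 13 38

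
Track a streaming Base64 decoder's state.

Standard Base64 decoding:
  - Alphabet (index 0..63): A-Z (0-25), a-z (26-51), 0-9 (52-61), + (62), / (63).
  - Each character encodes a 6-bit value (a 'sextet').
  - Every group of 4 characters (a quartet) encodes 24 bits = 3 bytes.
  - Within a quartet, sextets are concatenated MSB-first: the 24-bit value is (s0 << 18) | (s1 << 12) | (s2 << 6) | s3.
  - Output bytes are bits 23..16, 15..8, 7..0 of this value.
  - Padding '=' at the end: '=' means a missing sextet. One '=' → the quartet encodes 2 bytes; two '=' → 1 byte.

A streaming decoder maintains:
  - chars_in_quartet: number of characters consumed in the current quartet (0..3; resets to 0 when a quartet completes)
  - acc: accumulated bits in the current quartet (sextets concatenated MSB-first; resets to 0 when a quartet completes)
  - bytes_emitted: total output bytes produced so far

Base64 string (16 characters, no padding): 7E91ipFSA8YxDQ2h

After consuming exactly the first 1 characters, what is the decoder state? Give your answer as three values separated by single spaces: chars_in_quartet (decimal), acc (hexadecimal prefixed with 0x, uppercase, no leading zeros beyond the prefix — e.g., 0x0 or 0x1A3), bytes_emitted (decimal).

After char 0 ('7'=59): chars_in_quartet=1 acc=0x3B bytes_emitted=0

Answer: 1 0x3B 0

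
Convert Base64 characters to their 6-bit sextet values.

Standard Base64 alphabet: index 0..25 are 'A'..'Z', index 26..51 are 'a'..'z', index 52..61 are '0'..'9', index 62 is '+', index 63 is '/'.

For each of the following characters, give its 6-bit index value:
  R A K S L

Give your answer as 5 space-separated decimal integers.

'R': A..Z range, ord('R') − ord('A') = 17
'A': A..Z range, ord('A') − ord('A') = 0
'K': A..Z range, ord('K') − ord('A') = 10
'S': A..Z range, ord('S') − ord('A') = 18
'L': A..Z range, ord('L') − ord('A') = 11

Answer: 17 0 10 18 11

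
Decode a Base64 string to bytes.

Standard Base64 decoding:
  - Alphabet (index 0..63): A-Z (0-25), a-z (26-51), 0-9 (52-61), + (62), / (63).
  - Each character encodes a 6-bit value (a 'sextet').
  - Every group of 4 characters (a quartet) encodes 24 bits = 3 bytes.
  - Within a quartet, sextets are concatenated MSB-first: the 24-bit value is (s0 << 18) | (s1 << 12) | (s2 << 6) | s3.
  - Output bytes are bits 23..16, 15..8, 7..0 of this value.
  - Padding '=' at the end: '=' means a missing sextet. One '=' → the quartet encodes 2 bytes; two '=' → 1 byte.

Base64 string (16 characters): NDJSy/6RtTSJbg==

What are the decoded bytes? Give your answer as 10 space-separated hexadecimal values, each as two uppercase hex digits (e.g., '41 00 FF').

Answer: 34 32 52 CB FE 91 B5 34 89 6E

Derivation:
After char 0 ('N'=13): chars_in_quartet=1 acc=0xD bytes_emitted=0
After char 1 ('D'=3): chars_in_quartet=2 acc=0x343 bytes_emitted=0
After char 2 ('J'=9): chars_in_quartet=3 acc=0xD0C9 bytes_emitted=0
After char 3 ('S'=18): chars_in_quartet=4 acc=0x343252 -> emit 34 32 52, reset; bytes_emitted=3
After char 4 ('y'=50): chars_in_quartet=1 acc=0x32 bytes_emitted=3
After char 5 ('/'=63): chars_in_quartet=2 acc=0xCBF bytes_emitted=3
After char 6 ('6'=58): chars_in_quartet=3 acc=0x32FFA bytes_emitted=3
After char 7 ('R'=17): chars_in_quartet=4 acc=0xCBFE91 -> emit CB FE 91, reset; bytes_emitted=6
After char 8 ('t'=45): chars_in_quartet=1 acc=0x2D bytes_emitted=6
After char 9 ('T'=19): chars_in_quartet=2 acc=0xB53 bytes_emitted=6
After char 10 ('S'=18): chars_in_quartet=3 acc=0x2D4D2 bytes_emitted=6
After char 11 ('J'=9): chars_in_quartet=4 acc=0xB53489 -> emit B5 34 89, reset; bytes_emitted=9
After char 12 ('b'=27): chars_in_quartet=1 acc=0x1B bytes_emitted=9
After char 13 ('g'=32): chars_in_quartet=2 acc=0x6E0 bytes_emitted=9
Padding '==': partial quartet acc=0x6E0 -> emit 6E; bytes_emitted=10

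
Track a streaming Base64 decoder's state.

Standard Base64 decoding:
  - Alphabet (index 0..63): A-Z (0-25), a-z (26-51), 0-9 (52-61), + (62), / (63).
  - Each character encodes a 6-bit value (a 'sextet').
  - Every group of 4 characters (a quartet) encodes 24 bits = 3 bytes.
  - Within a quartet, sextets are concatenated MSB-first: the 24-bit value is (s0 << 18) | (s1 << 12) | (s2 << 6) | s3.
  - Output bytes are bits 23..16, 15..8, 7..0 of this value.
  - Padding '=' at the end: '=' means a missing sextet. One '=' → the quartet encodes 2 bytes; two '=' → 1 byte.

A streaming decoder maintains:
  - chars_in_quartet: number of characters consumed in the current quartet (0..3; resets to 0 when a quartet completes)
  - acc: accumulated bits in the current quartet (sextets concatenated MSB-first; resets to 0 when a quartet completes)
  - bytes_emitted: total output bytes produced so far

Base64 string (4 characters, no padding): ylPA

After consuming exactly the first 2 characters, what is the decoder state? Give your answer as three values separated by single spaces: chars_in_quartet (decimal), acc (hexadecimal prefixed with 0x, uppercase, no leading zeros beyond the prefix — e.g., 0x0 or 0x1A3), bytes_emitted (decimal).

Answer: 2 0xCA5 0

Derivation:
After char 0 ('y'=50): chars_in_quartet=1 acc=0x32 bytes_emitted=0
After char 1 ('l'=37): chars_in_quartet=2 acc=0xCA5 bytes_emitted=0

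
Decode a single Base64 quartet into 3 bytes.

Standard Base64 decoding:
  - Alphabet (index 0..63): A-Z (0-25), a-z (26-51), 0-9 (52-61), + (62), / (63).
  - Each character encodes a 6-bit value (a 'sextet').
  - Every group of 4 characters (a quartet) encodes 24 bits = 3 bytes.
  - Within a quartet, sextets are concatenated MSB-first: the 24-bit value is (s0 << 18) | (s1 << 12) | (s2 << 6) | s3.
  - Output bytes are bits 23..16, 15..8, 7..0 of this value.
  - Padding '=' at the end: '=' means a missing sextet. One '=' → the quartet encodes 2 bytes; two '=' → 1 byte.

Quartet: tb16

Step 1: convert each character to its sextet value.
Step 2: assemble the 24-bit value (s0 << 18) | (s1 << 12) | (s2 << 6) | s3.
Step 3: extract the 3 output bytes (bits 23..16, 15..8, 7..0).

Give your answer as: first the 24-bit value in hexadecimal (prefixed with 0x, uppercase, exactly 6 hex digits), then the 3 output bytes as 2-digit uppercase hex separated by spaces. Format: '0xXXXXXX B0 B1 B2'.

Sextets: t=45, b=27, 1=53, 6=58
24-bit: (45<<18) | (27<<12) | (53<<6) | 58
      = 0xB40000 | 0x01B000 | 0x000D40 | 0x00003A
      = 0xB5BD7A
Bytes: (v>>16)&0xFF=B5, (v>>8)&0xFF=BD, v&0xFF=7A

Answer: 0xB5BD7A B5 BD 7A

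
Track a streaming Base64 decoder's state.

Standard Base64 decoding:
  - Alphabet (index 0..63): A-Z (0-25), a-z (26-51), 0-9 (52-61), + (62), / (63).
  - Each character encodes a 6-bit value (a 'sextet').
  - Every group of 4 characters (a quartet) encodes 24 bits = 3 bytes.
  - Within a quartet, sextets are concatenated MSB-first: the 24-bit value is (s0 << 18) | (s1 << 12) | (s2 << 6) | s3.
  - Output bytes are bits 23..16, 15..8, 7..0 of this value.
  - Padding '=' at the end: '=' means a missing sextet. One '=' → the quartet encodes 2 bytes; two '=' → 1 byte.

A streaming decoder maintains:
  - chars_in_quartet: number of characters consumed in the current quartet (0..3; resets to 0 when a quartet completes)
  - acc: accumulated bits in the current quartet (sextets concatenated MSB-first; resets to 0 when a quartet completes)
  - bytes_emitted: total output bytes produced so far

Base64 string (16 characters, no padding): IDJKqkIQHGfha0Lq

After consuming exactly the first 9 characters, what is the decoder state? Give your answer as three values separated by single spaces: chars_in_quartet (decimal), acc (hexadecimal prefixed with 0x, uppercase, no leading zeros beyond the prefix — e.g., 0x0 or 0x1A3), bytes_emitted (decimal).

After char 0 ('I'=8): chars_in_quartet=1 acc=0x8 bytes_emitted=0
After char 1 ('D'=3): chars_in_quartet=2 acc=0x203 bytes_emitted=0
After char 2 ('J'=9): chars_in_quartet=3 acc=0x80C9 bytes_emitted=0
After char 3 ('K'=10): chars_in_quartet=4 acc=0x20324A -> emit 20 32 4A, reset; bytes_emitted=3
After char 4 ('q'=42): chars_in_quartet=1 acc=0x2A bytes_emitted=3
After char 5 ('k'=36): chars_in_quartet=2 acc=0xAA4 bytes_emitted=3
After char 6 ('I'=8): chars_in_quartet=3 acc=0x2A908 bytes_emitted=3
After char 7 ('Q'=16): chars_in_quartet=4 acc=0xAA4210 -> emit AA 42 10, reset; bytes_emitted=6
After char 8 ('H'=7): chars_in_quartet=1 acc=0x7 bytes_emitted=6

Answer: 1 0x7 6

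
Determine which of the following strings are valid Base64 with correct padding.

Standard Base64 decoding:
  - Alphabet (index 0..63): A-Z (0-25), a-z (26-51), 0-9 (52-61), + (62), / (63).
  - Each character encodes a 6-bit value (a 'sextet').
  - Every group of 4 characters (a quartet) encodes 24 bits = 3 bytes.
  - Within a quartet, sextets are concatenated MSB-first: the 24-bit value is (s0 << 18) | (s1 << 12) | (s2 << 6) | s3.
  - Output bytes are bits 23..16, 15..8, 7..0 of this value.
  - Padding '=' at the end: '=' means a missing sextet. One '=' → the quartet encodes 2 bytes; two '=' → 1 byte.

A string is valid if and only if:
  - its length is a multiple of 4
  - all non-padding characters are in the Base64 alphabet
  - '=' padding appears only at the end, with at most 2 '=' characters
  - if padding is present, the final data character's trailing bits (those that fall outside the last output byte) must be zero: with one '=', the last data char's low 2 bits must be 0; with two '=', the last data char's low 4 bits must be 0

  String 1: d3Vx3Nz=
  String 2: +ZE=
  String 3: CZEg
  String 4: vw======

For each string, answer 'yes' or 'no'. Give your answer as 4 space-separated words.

Answer: no yes yes no

Derivation:
String 1: 'd3Vx3Nz=' → invalid (bad trailing bits)
String 2: '+ZE=' → valid
String 3: 'CZEg' → valid
String 4: 'vw======' → invalid (6 pad chars (max 2))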